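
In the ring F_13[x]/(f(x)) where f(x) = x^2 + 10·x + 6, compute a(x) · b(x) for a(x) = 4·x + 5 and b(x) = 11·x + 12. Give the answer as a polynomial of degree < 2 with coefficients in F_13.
Multiply as integer polynomials: a · b = 44·x^2 + 103·x + 60. Reducing coefficients mod 13: a · b ≡ 5·x^2 + 12·x + 8. Now divide by f(x) = x^2 + 10·x + 6 in F_13[x], eliminating the leading term at each step:
  leading term 5·x^2: subtract (5)·f(x) = 5·x^2 + 11·x + 4, leaving x + 4 (coefficients mod 13)
The degree is now < 2, so this is the remainder. Hence a · b ≡ x + 4 in F_13[x]/(f).

Final answer: a · b ≡ x + 4 (mod f(x))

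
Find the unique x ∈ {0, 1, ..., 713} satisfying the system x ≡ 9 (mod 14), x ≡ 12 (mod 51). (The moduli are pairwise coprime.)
x ≡ 471 (mod 714); the representative in [0, 714) is 471

The moduli 14, 51 are pairwise coprime, so by the CRT there is a unique solution mod 14·51 = 714.
Solve by successive substitution. Start with x ≡ 9 (mod 14).
  Combine with x ≡ 12 (mod 51): write x = 9 + 14·t and require 9 + 14·t ≡ 12 (mod 51), i.e. 14·t ≡ 12 − 9 ≡ 3 (mod 51). Since 14^(−1) ≡ 11 (mod 51), t ≡ 11·3 ≡ 33 (mod 51). So x ≡ 9 + 14·33 = 471 (mod 714).
Unique solution in [0, 714): x = 471.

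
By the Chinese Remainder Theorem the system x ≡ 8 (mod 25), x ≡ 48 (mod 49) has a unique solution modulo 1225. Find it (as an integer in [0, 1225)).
The moduli 25, 49 are pairwise coprime, so by the CRT there is a unique solution mod 25·49 = 1225.
Solve by successive substitution. Start with x ≡ 8 (mod 25).
  Combine with x ≡ 48 (mod 49): write x = 8 + 25·t and require 8 + 25·t ≡ 48 (mod 49), i.e. 25·t ≡ 48 − 8 ≡ 40 (mod 49). Since 25^(−1) ≡ 2 (mod 49), t ≡ 2·40 ≡ 31 (mod 49). So x ≡ 8 + 25·31 = 783 (mod 1225).
Unique solution in [0, 1225): x = 783.

Final answer: x ≡ 783 (mod 1225); the representative in [0, 1225) is 783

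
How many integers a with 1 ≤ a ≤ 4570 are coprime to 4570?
The number of a ∈ {1, ..., 4570} with gcd(a, 4570) = 1 is by definition Euler's totient φ(4570). φ is multiplicative, with φ(p^e) = p^e − p^(e−1). Factorise 4570 = 2 · 5 · 457. Then
  φ(4570) = (2 − 1) · (5 − 1) · (457 − 1) = 1 · 4 · 456 = 1824.
So there are 1824 such integers.

Final answer: 1824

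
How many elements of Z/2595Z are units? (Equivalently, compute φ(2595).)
Z/2595Z has φ(2595) = 1376 units

An element a ∈ Z/2595Z is a unit iff gcd(a, 2595) = 1, so the number of units is φ(2595). φ is multiplicative, with φ(p^e) = p^e − p^(e−1). Factorise 2595 = 3 · 5 · 173. Then
  φ(2595) = (3 − 1) · (5 − 1) · (173 − 1) = 2 · 4 · 172 = 1376.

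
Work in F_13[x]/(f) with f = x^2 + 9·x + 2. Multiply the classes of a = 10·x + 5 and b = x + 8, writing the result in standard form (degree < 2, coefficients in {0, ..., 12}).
Multiply as integer polynomials: a · b = 10·x^2 + 85·x + 40. Reducing coefficients mod 13: a · b ≡ 10·x^2 + 7·x + 1. Now divide by f(x) = x^2 + 9·x + 2 in F_13[x], eliminating the leading term at each step:
  leading term 10·x^2: subtract (10)·f(x) = 10·x^2 + 12·x + 7, leaving 8·x + 7 (coefficients mod 13)
The degree is now < 2, so this is the remainder. Hence a · b ≡ 8·x + 7 in F_13[x]/(f).

Final answer: a · b ≡ 8·x + 7 (mod f(x))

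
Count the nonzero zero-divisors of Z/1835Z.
In Z/1835Z each nonzero element is either a unit (gcd with 1835 is 1) or a zero-divisor (gcd > 1). The number of units is φ(1835): factorise 1835 = 5 · 367, so φ(1835) = (5 − 1) · (367 − 1) = 4 · 366 = 1464. The nonzero elements number 1835 − 1 = 1834. Hence the nonzero zero-divisors number 1834 − 1464 = 370.

Final answer: Z/1835Z has 370 nonzero zero-divisors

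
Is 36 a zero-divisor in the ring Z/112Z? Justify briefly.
gcd(36, 112) = 4 > 1, so 36 is not a unit in Z/112Z. In Z/nZ every nonzero non-unit is a zero-divisor: explicitly, take b = 112/gcd = 28 ≠ 0 (mod 112); then 36·28 = 1008 = 9·112, i.e. 36·28 ≡ 0 (mod 112). So 36 is a zero-divisor.

Final answer: YES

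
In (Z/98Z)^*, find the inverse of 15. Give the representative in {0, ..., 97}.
15^(−1) ≡ 85 (mod 98)

Apply the extended Euclidean algorithm to (98, 15), tracking rows (r, s, t) with s·98 + t·15 = r. Each division r_prev = q·r_cur + r_new produces the new row as (previous row) − q·(current row):
  row A: (98, 1, 0)   [1·98 + 0·15 = 98]
  row B: (15, 0, 1)   [0·98 + 1·15 = 15]
  98 = 6·15 + 8   → row C = row A − 6·row B = (8, 1, −6)   [check: 1·98 − 6·15 = 8]
  15 = 1·8 + 7   → row D = row B − 1·row C = (7, −1, 7)   [check: −1·98 + 7·15 = 7]
  8 = 1·7 + 1   → row E = row C − 1·row D = (1, 2, −13)   [check: 2·98 − 13·15 = 1]
  7 = 7·1 + 0   → remainder 0, stop. gcd = 1 (last nonzero row E).
The gcd is 1, so 15 is invertible mod 98. The last nonzero row gives 2·98 − 13·15 = 1, so t = −13. So 15^(−1) ≡ −13 ≡ 85 (mod 98). Verify: 15 · 85 = 1275 ≡ 1 (mod 98). ✓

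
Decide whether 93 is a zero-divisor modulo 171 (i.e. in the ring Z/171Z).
YES

gcd(93, 171) = 3 > 1, so 93 is not a unit in Z/171Z. In Z/nZ every nonzero non-unit is a zero-divisor: explicitly, take b = 171/gcd = 57 ≠ 0 (mod 171); then 93·57 = 5301 = 31·171, i.e. 93·57 ≡ 0 (mod 171). So 93 is a zero-divisor.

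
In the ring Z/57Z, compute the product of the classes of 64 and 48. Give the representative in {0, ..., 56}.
Reduce the factors first: 64 ≡ 7 (mod 57), so 64 · 48 ≡ 7 · 48 (mod 57). 7 · 48 = 336. Dividing by 57: 336 = 5·57 + 51. So (64 · 48) mod 57 = 51.

Final answer: 51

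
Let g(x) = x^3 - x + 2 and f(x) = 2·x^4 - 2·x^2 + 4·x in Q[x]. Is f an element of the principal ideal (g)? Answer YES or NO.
In Q[x] the ideal (g) consists of all multiples of g, so f ∈ (g) iff g | f, i.e. iff the remainder of f on division by g is 0. Divide f by g (g is monic, so eliminate the leading term of the running remainder at each step):
  leading term 2·x^4: subtract (2·x)·g(x) = 2·x^4 - 2·x^2 + 4·x, leaving 0
The remainder is 0, so f(x) = g(x) · h(x) with h(x) = 2·x. Hence g | f, i.e. f ∈ (g).

Final answer: YES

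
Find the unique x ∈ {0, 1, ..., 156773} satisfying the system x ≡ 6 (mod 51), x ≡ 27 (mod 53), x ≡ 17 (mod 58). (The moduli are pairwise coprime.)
The moduli 51, 53, 58 are pairwise coprime, so by the CRT there is a unique solution mod 51·53·58 = 156774.
Solve by successive substitution. Start with x ≡ 6 (mod 51).
  Combine with x ≡ 27 (mod 53): write x = 6 + 51·t and require 6 + 51·t ≡ 27 (mod 53), i.e. 51·t ≡ 27 − 6 ≡ 21 (mod 53). Since 51^(−1) ≡ 26 (mod 53), t ≡ 26·21 ≡ 16 (mod 53). So x ≡ 6 + 51·16 = 822 (mod 2703).
  Combine with x ≡ 17 (mod 58): write x = 822 + 2703·t and require 822 + 2703·t ≡ 17 (mod 58), i.e. 2703·t ≡ 17 − 822 ≡ 7 (mod 58). Since 2703^(−1) ≡ 5 (mod 58) (2703 ≡ 35 (mod 58)), t ≡ 5·7 ≡ 35 (mod 58). So x ≡ 822 + 2703·35 = 95427 (mod 156774).
Unique solution in [0, 156774): x = 95427.

Final answer: x ≡ 95427 (mod 156774); the representative in [0, 156774) is 95427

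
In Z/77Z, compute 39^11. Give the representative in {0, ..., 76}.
Use repeated squaring. Binary(11) = 1011. Walk through the bits of the exponent 11 left-to-right: at each bit after the leading one, square the running value, then multiply by 39 if the bit is 1 (always reducing mod 77):
  bit 1 = 1 (leading): start with 39.
  bit 2 = 0: square 39^2 = 1521 ≡ 58 (mod 77).
  bit 3 = 1: square 58^2 = 3364 ≡ 53; bit is 1, so multiply 53·39 = 2067 ≡ 65 (mod 77).
  bit 4 = 1: square 65^2 = 4225 ≡ 67; bit is 1, so multiply 67·39 = 2613 ≡ 72 (mod 77).
Final value: 39^11 ≡ 72 (mod 77).

Final answer: 72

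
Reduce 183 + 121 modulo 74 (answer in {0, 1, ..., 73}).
Reduce the summands first: 183 ≡ 35, 121 ≡ 47 (mod 74), so 183 + 121 ≡ 35 + 47 (mod 74). 35 + 47 = 82; 82 = 1·74 + 8, so (183 + 121) mod 74 = 8.

Final answer: 8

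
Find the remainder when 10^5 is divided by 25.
Use repeated squaring. Binary(5) = 101. Walk through the bits of the exponent 5 left-to-right: at each bit after the leading one, square the running value, then multiply by 10 if the bit is 1 (always reducing mod 25):
  bit 1 = 1 (leading): start with 10.
  bit 2 = 0: square 10^2 = 100 ≡ 0 (mod 25).
  bit 3 = 1: square 0^2 = 0; bit is 1, so multiply 0·10 = 0 (mod 25).
Final value: 10^5 ≡ 0 (mod 25).

Final answer: 0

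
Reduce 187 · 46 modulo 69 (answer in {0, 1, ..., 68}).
46

Reduce the factors first: 187 ≡ 49 (mod 69), so 187 · 46 ≡ 49 · 46 (mod 69). 49 · 46 = 2254. Dividing by 69: 2254 = 32·69 + 46. So (187 · 46) mod 69 = 46.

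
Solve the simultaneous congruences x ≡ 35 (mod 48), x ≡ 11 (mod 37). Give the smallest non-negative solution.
The moduli 48, 37 are pairwise coprime, so by the CRT there is a unique solution mod 48·37 = 1776.
Solve by successive substitution. Start with x ≡ 35 (mod 48).
  Combine with x ≡ 11 (mod 37): write x = 35 + 48·t and require 35 + 48·t ≡ 11 (mod 37), i.e. 48·t ≡ 11 − 35 ≡ 13 (mod 37). Since 48^(−1) ≡ 27 (mod 37) (48 ≡ 11 (mod 37)), t ≡ 27·13 ≡ 18 (mod 37). So x ≡ 35 + 48·18 = 899 (mod 1776).
Unique solution in [0, 1776): x = 899.

Final answer: x ≡ 899 (mod 1776); the representative in [0, 1776) is 899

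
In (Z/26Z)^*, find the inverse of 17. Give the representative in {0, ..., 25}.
17^(−1) ≡ 23 (mod 26)

Apply the extended Euclidean algorithm to (26, 17), tracking rows (r, s, t) with s·26 + t·17 = r. Each division r_prev = q·r_cur + r_new produces the new row as (previous row) − q·(current row):
  row A: (26, 1, 0)   [1·26 + 0·17 = 26]
  row B: (17, 0, 1)   [0·26 + 1·17 = 17]
  26 = 1·17 + 9   → row C = row A − 1·row B = (9, 1, −1)   [check: 1·26 − 1·17 = 9]
  17 = 1·9 + 8   → row D = row B − 1·row C = (8, −1, 2)   [check: −1·26 + 2·17 = 8]
  9 = 1·8 + 1   → row E = row C − 1·row D = (1, 2, −3)   [check: 2·26 − 3·17 = 1]
  8 = 8·1 + 0   → remainder 0, stop. gcd = 1 (last nonzero row E).
The gcd is 1, so 17 is invertible mod 26. The last nonzero row gives 2·26 − 3·17 = 1, so t = −3. So 17^(−1) ≡ −3 ≡ 23 (mod 26). Verify: 17 · 23 = 391 ≡ 1 (mod 26). ✓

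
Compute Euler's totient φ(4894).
φ is multiplicative, with φ(p^e) = p^e − p^(e−1). Factorise 4894 = 2 · 2447. Then
  φ(4894) = (2 − 1) · (2447 − 1) = 1 · 2446 = 2446.

Final answer: φ(4894) = 2446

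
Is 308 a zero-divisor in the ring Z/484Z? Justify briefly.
YES

gcd(308, 484) = 44 > 1, so 308 is not a unit in Z/484Z. In Z/nZ every nonzero non-unit is a zero-divisor: explicitly, take b = 484/gcd = 11 ≠ 0 (mod 484); then 308·11 = 3388 = 7·484, i.e. 308·11 ≡ 0 (mod 484). So 308 is a zero-divisor.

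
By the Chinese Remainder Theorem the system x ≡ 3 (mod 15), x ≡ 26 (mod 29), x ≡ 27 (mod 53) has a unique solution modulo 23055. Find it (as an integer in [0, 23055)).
x ≡ 14178 (mod 23055); the representative in [0, 23055) is 14178

The moduli 15, 29, 53 are pairwise coprime, so by the CRT there is a unique solution mod 15·29·53 = 23055.
Solve by successive substitution. Start with x ≡ 3 (mod 15).
  Combine with x ≡ 26 (mod 29): write x = 3 + 15·t and require 3 + 15·t ≡ 26 (mod 29), i.e. 15·t ≡ 26 − 3 ≡ 23 (mod 29). Since 15^(−1) ≡ 2 (mod 29), t ≡ 2·23 ≡ 17 (mod 29). So x ≡ 3 + 15·17 = 258 (mod 435).
  Combine with x ≡ 27 (mod 53): write x = 258 + 435·t and require 258 + 435·t ≡ 27 (mod 53), i.e. 435·t ≡ 27 − 258 ≡ 34 (mod 53). Since 435^(−1) ≡ 29 (mod 53) (435 ≡ 11 (mod 53)), t ≡ 29·34 ≡ 32 (mod 53). So x ≡ 258 + 435·32 = 14178 (mod 23055).
Unique solution in [0, 23055): x = 14178.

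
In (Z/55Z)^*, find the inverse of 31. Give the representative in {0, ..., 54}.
31^(−1) ≡ 16 (mod 55)

Apply the extended Euclidean algorithm to (55, 31), tracking rows (r, s, t) with s·55 + t·31 = r. Each division r_prev = q·r_cur + r_new produces the new row as (previous row) − q·(current row):
  row A: (55, 1, 0)   [1·55 + 0·31 = 55]
  row B: (31, 0, 1)   [0·55 + 1·31 = 31]
  55 = 1·31 + 24   → row C = row A − 1·row B = (24, 1, −1)   [check: 1·55 − 1·31 = 24]
  31 = 1·24 + 7   → row D = row B − 1·row C = (7, −1, 2)   [check: −1·55 + 2·31 = 7]
  24 = 3·7 + 3   → row E = row C − 3·row D = (3, 4, −7)   [check: 4·55 − 7·31 = 3]
  7 = 2·3 + 1   → row F = row D − 2·row E = (1, −9, 16)   [check: −9·55 + 16·31 = 1]
  3 = 3·1 + 0   → remainder 0, stop. gcd = 1 (last nonzero row F).
The gcd is 1, so 31 is invertible mod 55. The last nonzero row gives −9·55 + 16·31 = 1, so t = 16. So 31^(−1) ≡ 16 (mod 55). Verify: 31 · 16 = 496 ≡ 1 (mod 55). ✓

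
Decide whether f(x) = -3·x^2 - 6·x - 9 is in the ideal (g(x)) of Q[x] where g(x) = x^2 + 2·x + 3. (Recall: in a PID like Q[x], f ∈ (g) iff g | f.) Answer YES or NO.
YES

In Q[x] the ideal (g) consists of all multiples of g, so f ∈ (g) iff g | f, i.e. iff the remainder of f on division by g is 0. Divide f by g (g is monic, so eliminate the leading term of the running remainder at each step):
  leading term -3·x^2: subtract (-3)·g(x) = -3·x^2 - 6·x - 9, leaving 0
The remainder is 0, so f(x) = g(x) · h(x) with h(x) = -3. Hence g | f, i.e. f ∈ (g).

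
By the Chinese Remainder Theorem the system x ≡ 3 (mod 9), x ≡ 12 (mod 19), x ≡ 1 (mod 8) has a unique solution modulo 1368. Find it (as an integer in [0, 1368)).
The moduli 9, 19, 8 are pairwise coprime, so by the CRT there is a unique solution mod 9·19·8 = 1368.
Solve by successive substitution. Start with x ≡ 3 (mod 9).
  Combine with x ≡ 12 (mod 19): write x = 3 + 9·t and require 3 + 9·t ≡ 12 (mod 19), i.e. 9·t ≡ 12 − 3 ≡ 9 (mod 19). Since 9^(−1) ≡ 17 (mod 19), t ≡ 17·9 ≡ 1 (mod 19). So x ≡ 3 + 9·1 = 12 (mod 171).
  Combine with x ≡ 1 (mod 8): write x = 12 + 171·t and require 12 + 171·t ≡ 1 (mod 8), i.e. 171·t ≡ 1 − 12 ≡ 5 (mod 8). Since 171^(−1) ≡ 3 (mod 8) (171 ≡ 3 (mod 8)), t ≡ 3·5 ≡ 7 (mod 8). So x ≡ 12 + 171·7 = 1209 (mod 1368).
Unique solution in [0, 1368): x = 1209.

Final answer: x ≡ 1209 (mod 1368); the representative in [0, 1368) is 1209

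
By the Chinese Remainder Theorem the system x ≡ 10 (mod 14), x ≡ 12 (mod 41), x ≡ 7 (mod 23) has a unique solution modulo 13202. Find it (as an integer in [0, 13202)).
x ≡ 10426 (mod 13202); the representative in [0, 13202) is 10426

The moduli 14, 41, 23 are pairwise coprime, so by the CRT there is a unique solution mod 14·41·23 = 13202.
Solve by successive substitution. Start with x ≡ 10 (mod 14).
  Combine with x ≡ 12 (mod 41): write x = 10 + 14·t and require 10 + 14·t ≡ 12 (mod 41), i.e. 14·t ≡ 12 − 10 ≡ 2 (mod 41). Since 14^(−1) ≡ 3 (mod 41), t ≡ 3·2 ≡ 6 (mod 41). So x ≡ 10 + 14·6 = 94 (mod 574).
  Combine with x ≡ 7 (mod 23): write x = 94 + 574·t and require 94 + 574·t ≡ 7 (mod 23), i.e. 574·t ≡ 7 − 94 ≡ 5 (mod 23). Since 574^(−1) ≡ 22 (mod 23) (574 ≡ 22 (mod 23)), t ≡ 22·5 ≡ 18 (mod 23). So x ≡ 94 + 574·18 = 10426 (mod 13202).
Unique solution in [0, 13202): x = 10426.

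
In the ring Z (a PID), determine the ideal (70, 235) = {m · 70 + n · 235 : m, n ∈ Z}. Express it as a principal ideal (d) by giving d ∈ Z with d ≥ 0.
In the PID Z, (a, b) is generated by gcd(a, b). Compute gcd(235, 70) with the extended Euclidean algorithm, tracking rows (r, s, t) with s·235 + t·70 = r:
  row A: (235, 1, 0)   [1·235 + 0·70 = 235]
  row B: (70, 0, 1)   [0·235 + 1·70 = 70]
  235 = 3·70 + 25   → row C = row A − 3·row B = (25, 1, −3)   [check: 1·235 − 3·70 = 25]
  70 = 2·25 + 20   → row D = row B − 2·row C = (20, −2, 7)   [check: −2·235 + 7·70 = 20]
  25 = 1·20 + 5   → row E = row C − 1·row D = (5, 3, −10)   [check: 3·235 − 10·70 = 5]
  20 = 4·5 + 0   → remainder 0, stop. gcd = 5 (last nonzero row E).
So gcd(70, 235) = 5, with Bézout identity 3·235 − 10·70 = 5. Containment (⊇): the Bézout identity exhibits 5 as an element of (70, 235), giving (5) ⊆ (70, 235). Containment (⊆): since 5 | 70 and 5 | 235 (70 = 5·14, 235 = 5·47), every Z-linear combination of 70 and 235 is divisible by 5, so (70, 235) ⊆ (5). Therefore (70, 235) = (5), d = 5.

Final answer: (70, 235) = (5); d = 5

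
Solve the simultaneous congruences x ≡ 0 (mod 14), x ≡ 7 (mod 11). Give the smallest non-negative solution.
The moduli 14, 11 are pairwise coprime, so by the CRT there is a unique solution mod 14·11 = 154.
Solve by successive substitution. Start with x ≡ 0 (mod 14).
  Combine with x ≡ 7 (mod 11): write x = 14·t and require 14·t ≡ 7 (mod 11). Since 14^(−1) ≡ 4 (mod 11) (14 ≡ 3 (mod 11)), t ≡ 4·7 ≡ 6 (mod 11). So x ≡ 14·6 = 84 (mod 154).
Unique solution in [0, 154): x = 84.

Final answer: x ≡ 84 (mod 154); the representative in [0, 154) is 84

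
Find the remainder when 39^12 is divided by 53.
13

Use repeated squaring. Binary(12) = 1100. Walk through the bits of the exponent 12 left-to-right: at each bit after the leading one, square the running value, then multiply by 39 if the bit is 1 (always reducing mod 53):
  bit 1 = 1 (leading): start with 39.
  bit 2 = 1: square 39^2 = 1521 ≡ 37; bit is 1, so multiply 37·39 = 1443 ≡ 12 (mod 53).
  bit 3 = 0: square 12^2 = 144 ≡ 38 (mod 53).
  bit 4 = 0: square 38^2 = 1444 ≡ 13 (mod 53).
Final value: 39^12 ≡ 13 (mod 53).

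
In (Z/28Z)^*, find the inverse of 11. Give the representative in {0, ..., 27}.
11^(−1) ≡ 23 (mod 28)

Apply the extended Euclidean algorithm to (28, 11), tracking rows (r, s, t) with s·28 + t·11 = r. Each division r_prev = q·r_cur + r_new produces the new row as (previous row) − q·(current row):
  row A: (28, 1, 0)   [1·28 + 0·11 = 28]
  row B: (11, 0, 1)   [0·28 + 1·11 = 11]
  28 = 2·11 + 6   → row C = row A − 2·row B = (6, 1, −2)   [check: 1·28 − 2·11 = 6]
  11 = 1·6 + 5   → row D = row B − 1·row C = (5, −1, 3)   [check: −1·28 + 3·11 = 5]
  6 = 1·5 + 1   → row E = row C − 1·row D = (1, 2, −5)   [check: 2·28 − 5·11 = 1]
  5 = 5·1 + 0   → remainder 0, stop. gcd = 1 (last nonzero row E).
The gcd is 1, so 11 is invertible mod 28. The last nonzero row gives 2·28 − 5·11 = 1, so t = −5. So 11^(−1) ≡ −5 ≡ 23 (mod 28). Verify: 11 · 23 = 253 ≡ 1 (mod 28). ✓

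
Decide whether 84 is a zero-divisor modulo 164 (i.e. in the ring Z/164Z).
gcd(84, 164) = 4 > 1, so 84 is not a unit in Z/164Z. In Z/nZ every nonzero non-unit is a zero-divisor: explicitly, take b = 164/gcd = 41 ≠ 0 (mod 164); then 84·41 = 3444 = 21·164, i.e. 84·41 ≡ 0 (mod 164). So 84 is a zero-divisor.

Final answer: YES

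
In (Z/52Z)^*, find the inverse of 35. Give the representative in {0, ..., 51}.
35^(−1) ≡ 3 (mod 52)

Apply the extended Euclidean algorithm to (52, 35), tracking rows (r, s, t) with s·52 + t·35 = r. Each division r_prev = q·r_cur + r_new produces the new row as (previous row) − q·(current row):
  row A: (52, 1, 0)   [1·52 + 0·35 = 52]
  row B: (35, 0, 1)   [0·52 + 1·35 = 35]
  52 = 1·35 + 17   → row C = row A − 1·row B = (17, 1, −1)   [check: 1·52 − 1·35 = 17]
  35 = 2·17 + 1   → row D = row B − 2·row C = (1, −2, 3)   [check: −2·52 + 3·35 = 1]
  17 = 17·1 + 0   → remainder 0, stop. gcd = 1 (last nonzero row D).
The gcd is 1, so 35 is invertible mod 52. The last nonzero row gives −2·52 + 3·35 = 1, so t = 3. So 35^(−1) ≡ 3 (mod 52). Verify: 35 · 3 = 105 ≡ 1 (mod 52). ✓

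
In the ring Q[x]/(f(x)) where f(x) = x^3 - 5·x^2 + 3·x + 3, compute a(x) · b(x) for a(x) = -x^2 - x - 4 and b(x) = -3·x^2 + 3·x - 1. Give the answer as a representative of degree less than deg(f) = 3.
a · b ≡ 76·x^2 - 65·x - 41 (mod f(x))

First multiply in Q[x] without reducing: a · b = 3·x^4 + 10·x^2 - 11·x + 4. Now divide by f(x) = x^3 - 5·x^2 + 3·x + 3, eliminating the leading term at each step:
  leading term 3·x^4: subtract (3·x)·f(x) = 3·x^4 - 15·x^3 + 9·x^2 + 9·x, leaving 15·x^3 + x^2 - 20·x + 4
  leading term 15·x^3: subtract (15)·f(x) = 15·x^3 - 75·x^2 + 45·x + 45, leaving 76·x^2 - 65·x - 41
The degree is now < 3, so this is the remainder. Hence a · b ≡ 76·x^2 - 65·x - 41 in Q[x]/(f).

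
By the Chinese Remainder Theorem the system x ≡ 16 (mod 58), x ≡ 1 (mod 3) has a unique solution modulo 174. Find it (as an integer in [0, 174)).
x ≡ 16 (mod 174); the representative in [0, 174) is 16

The moduli 58, 3 are pairwise coprime, so by the CRT there is a unique solution mod 58·3 = 174.
Solve by successive substitution. Start with x ≡ 16 (mod 58).
  Combine with x ≡ 1 (mod 3): write x = 16 + 58·t and require 16 + 58·t ≡ 1 (mod 3), i.e. 58·t ≡ 1 − 16 ≡ 0 (mod 3). Since 58^(−1) ≡ 1 (mod 3) (58 ≡ 1 (mod 3)), t ≡ 1·0 ≡ 0 (mod 3). So x ≡ 16 + 58·0 = 16 (mod 174).
Unique solution in [0, 174): x = 16.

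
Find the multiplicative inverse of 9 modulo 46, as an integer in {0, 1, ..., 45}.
Apply the extended Euclidean algorithm to (46, 9), tracking rows (r, s, t) with s·46 + t·9 = r. Each division r_prev = q·r_cur + r_new produces the new row as (previous row) − q·(current row):
  row A: (46, 1, 0)   [1·46 + 0·9 = 46]
  row B: (9, 0, 1)   [0·46 + 1·9 = 9]
  46 = 5·9 + 1   → row C = row A − 5·row B = (1, 1, −5)   [check: 1·46 − 5·9 = 1]
  9 = 9·1 + 0   → remainder 0, stop. gcd = 1 (last nonzero row C).
The gcd is 1, so 9 is invertible mod 46. The last nonzero row gives 1·46 − 5·9 = 1, so t = −5. So 9^(−1) ≡ −5 ≡ 41 (mod 46). Verify: 9 · 41 = 369 ≡ 1 (mod 46). ✓

Final answer: 9^(−1) ≡ 41 (mod 46)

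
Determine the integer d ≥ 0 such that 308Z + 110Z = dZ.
(308, 110) = (22); d = 22

In the PID Z, (a, b) is generated by gcd(a, b). Compute gcd(308, 110) with the extended Euclidean algorithm, tracking rows (r, s, t) with s·308 + t·110 = r:
  row A: (308, 1, 0)   [1·308 + 0·110 = 308]
  row B: (110, 0, 1)   [0·308 + 1·110 = 110]
  308 = 2·110 + 88   → row C = row A − 2·row B = (88, 1, −2)   [check: 1·308 − 2·110 = 88]
  110 = 1·88 + 22   → row D = row B − 1·row C = (22, −1, 3)   [check: −1·308 + 3·110 = 22]
  88 = 4·22 + 0   → remainder 0, stop. gcd = 22 (last nonzero row D).
So gcd(308, 110) = 22, with Bézout identity −1·308 + 3·110 = 22. Containment (⊇): the Bézout identity exhibits 22 as an element of (308, 110), giving (22) ⊆ (308, 110). Containment (⊆): since 22 | 308 and 22 | 110 (308 = 22·14, 110 = 22·5), every Z-linear combination of 308 and 110 is divisible by 22, so (308, 110) ⊆ (22). Therefore (308, 110) = (22), d = 22.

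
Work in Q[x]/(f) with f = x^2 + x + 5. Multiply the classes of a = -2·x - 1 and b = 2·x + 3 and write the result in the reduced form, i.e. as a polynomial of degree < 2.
a · b ≡ 17 - 4·x (mod f(x))

First multiply in Q[x] without reducing: a · b = -4·x^2 - 8·x - 3. Now divide by f(x) = x^2 + x + 5, eliminating the leading term at each step:
  leading term -4·x^2: subtract (-4)·f(x) = -4·x^2 - 4·x - 20, leaving 17 - 4·x
The degree is now < 2, so this is the remainder. Hence a · b ≡ 17 - 4·x in Q[x]/(f).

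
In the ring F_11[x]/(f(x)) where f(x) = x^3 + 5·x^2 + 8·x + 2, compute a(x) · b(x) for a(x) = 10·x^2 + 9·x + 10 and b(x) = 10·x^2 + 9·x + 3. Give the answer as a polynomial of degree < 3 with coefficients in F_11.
a · b ≡ 10·x^2 + 2·x + 10 (mod f(x))

Multiply as integer polynomials: a · b = 100·x^4 + 180·x^3 + 211·x^2 + 117·x + 30. Reducing coefficients mod 11: a · b ≡ x^4 + 4·x^3 + 2·x^2 + 7·x + 8. Now divide by f(x) = x^3 + 5·x^2 + 8·x + 2 in F_11[x], eliminating the leading term at each step:
  leading term x^4: subtract (x)·f(x) = x^4 + 5·x^3 + 8·x^2 + 2·x, leaving 10·x^3 + 5·x^2 + 5·x + 8 (coefficients mod 11)
  leading term 10·x^3: subtract (10)·f(x) = 10·x^3 + 6·x^2 + 3·x + 9, leaving 10·x^2 + 2·x + 10 (coefficients mod 11)
The degree is now < 3, so this is the remainder. Hence a · b ≡ 10·x^2 + 2·x + 10 in F_11[x]/(f).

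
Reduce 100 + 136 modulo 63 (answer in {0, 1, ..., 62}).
47

Reduce the summands first: 100 ≡ 37, 136 ≡ 10 (mod 63), so 100 + 136 ≡ 37 + 10 (mod 63). 37 + 10 = 47; 47 = 0·63 + 47, so (100 + 136) mod 63 = 47.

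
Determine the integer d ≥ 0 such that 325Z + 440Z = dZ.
(325, 440) = (5); d = 5

In the PID Z, (a, b) is generated by gcd(a, b). Compute gcd(440, 325) with the extended Euclidean algorithm, tracking rows (r, s, t) with s·440 + t·325 = r:
  row A: (440, 1, 0)   [1·440 + 0·325 = 440]
  row B: (325, 0, 1)   [0·440 + 1·325 = 325]
  440 = 1·325 + 115   → row C = row A − 1·row B = (115, 1, −1)   [check: 1·440 − 1·325 = 115]
  325 = 2·115 + 95   → row D = row B − 2·row C = (95, −2, 3)   [check: −2·440 + 3·325 = 95]
  115 = 1·95 + 20   → row E = row C − 1·row D = (20, 3, −4)   [check: 3·440 − 4·325 = 20]
  95 = 4·20 + 15   → row F = row D − 4·row E = (15, −14, 19)   [check: −14·440 + 19·325 = 15]
  20 = 1·15 + 5   → row G = row E − 1·row F = (5, 17, −23)   [check: 17·440 − 23·325 = 5]
  15 = 3·5 + 0   → remainder 0, stop. gcd = 5 (last nonzero row G).
So gcd(325, 440) = 5, with Bézout identity 17·440 − 23·325 = 5. Containment (⊇): the Bézout identity exhibits 5 as an element of (325, 440), giving (5) ⊆ (325, 440). Containment (⊆): since 5 | 325 and 5 | 440 (325 = 5·65, 440 = 5·88), every Z-linear combination of 325 and 440 is divisible by 5, so (325, 440) ⊆ (5). Therefore (325, 440) = (5), d = 5.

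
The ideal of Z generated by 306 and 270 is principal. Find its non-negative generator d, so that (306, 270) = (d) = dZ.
In the PID Z, (a, b) is generated by gcd(a, b). Compute gcd(306, 270) with the extended Euclidean algorithm, tracking rows (r, s, t) with s·306 + t·270 = r:
  row A: (306, 1, 0)   [1·306 + 0·270 = 306]
  row B: (270, 0, 1)   [0·306 + 1·270 = 270]
  306 = 1·270 + 36   → row C = row A − 1·row B = (36, 1, −1)   [check: 1·306 − 1·270 = 36]
  270 = 7·36 + 18   → row D = row B − 7·row C = (18, −7, 8)   [check: −7·306 + 8·270 = 18]
  36 = 2·18 + 0   → remainder 0, stop. gcd = 18 (last nonzero row D).
So gcd(306, 270) = 18, with Bézout identity −7·306 + 8·270 = 18. Containment (⊇): the Bézout identity exhibits 18 as an element of (306, 270), giving (18) ⊆ (306, 270). Containment (⊆): since 18 | 306 and 18 | 270 (306 = 18·17, 270 = 18·15), every Z-linear combination of 306 and 270 is divisible by 18, so (306, 270) ⊆ (18). Therefore (306, 270) = (18), d = 18.

Final answer: (306, 270) = (18); d = 18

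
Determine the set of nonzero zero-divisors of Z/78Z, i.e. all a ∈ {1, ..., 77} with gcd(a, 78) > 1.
nonzero zero-divisors of Z/78Z = {2, 3, 4, 6, 8, 9, 10, 12, 13, 14, 15, 16, 18, 20, 21, 22, 24, 26, 27, 28, 30, 32, 33, 34, 36, 38, 39, 40, 42, 44, 45, 46, 48, 50, 51, 52, 54, 56, 57, 58, 60, 62, 63, 64, 65, 66, 68, 69, 70, 72, 74, 75, 76}

An element a ∈ Z/78Z (with a ≠ 0) is a zero-divisor iff gcd(a, 78) > 1 (because a is a unit precisely when gcd(a, n) = 1, and in Z/nZ every nonzero, non-unit element is a zero-divisor). Scan a = 1, ..., 77 and keep those with gcd(a, 78) > 1:
  gcd(2, 78) = 2, gcd(3, 78) = 3, gcd(4, 78) = 2, gcd(6, 78) = 6, gcd(8, 78) = 2, gcd(9, 78) = 3, gcd(10, 78) = 2, gcd(12, 78) = 6, gcd(13, 78) = 13, gcd(14, 78) = 2, gcd(15, 78) = 3, gcd(16, 78) = 2, gcd(18, 78) = 6, gcd(20, 78) = 2, gcd(21, 78) = 3, gcd(22, 78) = 2, gcd(24, 78) = 6, gcd(26, 78) = 26, gcd(27, 78) = 3, gcd(28, 78) = 2, gcd(30, 78) = 6, gcd(32, 78) = 2, gcd(33, 78) = 3, gcd(34, 78) = 2, gcd(36, 78) = 6, gcd(38, 78) = 2, gcd(39, 78) = 39, gcd(40, 78) = 2, gcd(42, 78) = 6, gcd(44, 78) = 2, gcd(45, 78) = 3, gcd(46, 78) = 2, gcd(48, 78) = 6, gcd(50, 78) = 2, gcd(51, 78) = 3, gcd(52, 78) = 26, gcd(54, 78) = 6, gcd(56, 78) = 2, gcd(57, 78) = 3, gcd(58, 78) = 2, gcd(60, 78) = 6, gcd(62, 78) = 2, gcd(63, 78) = 3, gcd(64, 78) = 2, gcd(65, 78) = 13, gcd(66, 78) = 6, gcd(68, 78) = 2, gcd(69, 78) = 3, gcd(70, 78) = 2, gcd(72, 78) = 6, gcd(74, 78) = 2, gcd(75, 78) = 3, gcd(76, 78) = 2.
All other a ∈ {1, ..., 77} have gcd(a, 78) = 1 and are units. So the nonzero zero-divisors are exactly the 53 values of a appearing in this scan.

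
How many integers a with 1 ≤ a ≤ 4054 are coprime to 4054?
2026

The number of a ∈ {1, ..., 4054} with gcd(a, 4054) = 1 is by definition Euler's totient φ(4054). φ is multiplicative, with φ(p^e) = p^e − p^(e−1). Factorise 4054 = 2 · 2027. Then
  φ(4054) = (2 − 1) · (2027 − 1) = 1 · 2026 = 2026.
So there are 2026 such integers.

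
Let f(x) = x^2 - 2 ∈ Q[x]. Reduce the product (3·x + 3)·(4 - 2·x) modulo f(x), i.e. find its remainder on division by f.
First multiply in Q[x] without reducing: a · b = -6·x^2 + 6·x + 12. Now divide by f(x) = x^2 - 2, eliminating the leading term at each step:
  leading term -6·x^2: subtract (-6)·f(x) = 12 - 6·x^2, leaving 6·x
The degree is now < 2, so this is the remainder. Hence a · b ≡ 6·x in Q[x]/(f).

Final answer: a · b ≡ 6·x (mod f(x))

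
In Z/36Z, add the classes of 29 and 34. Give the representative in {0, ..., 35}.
Both summands are already reduced mod 36. 29 + 34 = 63; 63 = 1·36 + 27, so (29 + 34) mod 36 = 27.

Final answer: 27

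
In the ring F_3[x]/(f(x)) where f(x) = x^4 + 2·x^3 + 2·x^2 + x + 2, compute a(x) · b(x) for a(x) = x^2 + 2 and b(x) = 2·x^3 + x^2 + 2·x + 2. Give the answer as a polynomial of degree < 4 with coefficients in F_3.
Multiply as integer polynomials: a · b = 2·x^5 + x^4 + 6·x^3 + 4·x^2 + 4·x + 4. Reducing coefficients mod 3: a · b ≡ 2·x^5 + x^4 + x^2 + x + 1. Now divide by f(x) = x^4 + 2·x^3 + 2·x^2 + x + 2 in F_3[x], eliminating the leading term at each step:
  leading term 2·x^5: subtract (2·x)·f(x) = 2·x^5 + x^4 + x^3 + 2·x^2 + x, leaving 2·x^3 + 2·x^2 + 1 (coefficients mod 3)
The degree is now < 4, so this is the remainder. Hence a · b ≡ 2·x^3 + 2·x^2 + 1 in F_3[x]/(f).

Final answer: a · b ≡ 2·x^3 + 2·x^2 + 1 (mod f(x))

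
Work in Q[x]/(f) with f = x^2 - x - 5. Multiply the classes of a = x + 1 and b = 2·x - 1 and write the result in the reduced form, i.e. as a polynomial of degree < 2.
First multiply in Q[x] without reducing: a · b = 2·x^2 + x - 1. Now divide by f(x) = x^2 - x - 5, eliminating the leading term at each step:
  leading term 2·x^2: subtract (2)·f(x) = 2·x^2 - 2·x - 10, leaving 3·x + 9
The degree is now < 2, so this is the remainder. Hence a · b ≡ 3·x + 9 in Q[x]/(f).

Final answer: a · b ≡ 3·x + 9 (mod f(x))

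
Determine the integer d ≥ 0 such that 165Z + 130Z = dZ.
(165, 130) = (5); d = 5

In the PID Z, (a, b) is generated by gcd(a, b). Compute gcd(165, 130) with the extended Euclidean algorithm, tracking rows (r, s, t) with s·165 + t·130 = r:
  row A: (165, 1, 0)   [1·165 + 0·130 = 165]
  row B: (130, 0, 1)   [0·165 + 1·130 = 130]
  165 = 1·130 + 35   → row C = row A − 1·row B = (35, 1, −1)   [check: 1·165 − 1·130 = 35]
  130 = 3·35 + 25   → row D = row B − 3·row C = (25, −3, 4)   [check: −3·165 + 4·130 = 25]
  35 = 1·25 + 10   → row E = row C − 1·row D = (10, 4, −5)   [check: 4·165 − 5·130 = 10]
  25 = 2·10 + 5   → row F = row D − 2·row E = (5, −11, 14)   [check: −11·165 + 14·130 = 5]
  10 = 2·5 + 0   → remainder 0, stop. gcd = 5 (last nonzero row F).
So gcd(165, 130) = 5, with Bézout identity −11·165 + 14·130 = 5. Containment (⊇): the Bézout identity exhibits 5 as an element of (165, 130), giving (5) ⊆ (165, 130). Containment (⊆): since 5 | 165 and 5 | 130 (165 = 5·33, 130 = 5·26), every Z-linear combination of 165 and 130 is divisible by 5, so (165, 130) ⊆ (5). Therefore (165, 130) = (5), d = 5.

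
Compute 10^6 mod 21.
Use repeated squaring. Binary(6) = 110. Walk through the bits of the exponent 6 left-to-right: at each bit after the leading one, square the running value, then multiply by 10 if the bit is 1 (always reducing mod 21):
  bit 1 = 1 (leading): start with 10.
  bit 2 = 1: square 10^2 = 100 ≡ 16; bit is 1, so multiply 16·10 = 160 ≡ 13 (mod 21).
  bit 3 = 0: square 13^2 = 169 ≡ 1 (mod 21).
Final value: 10^6 ≡ 1 (mod 21).

Final answer: 1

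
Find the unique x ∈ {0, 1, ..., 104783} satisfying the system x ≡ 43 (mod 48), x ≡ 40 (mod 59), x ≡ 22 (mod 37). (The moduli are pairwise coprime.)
x ≡ 11899 (mod 104784); the representative in [0, 104784) is 11899

The moduli 48, 59, 37 are pairwise coprime, so by the CRT there is a unique solution mod 48·59·37 = 104784.
Solve by successive substitution. Start with x ≡ 43 (mod 48).
  Combine with x ≡ 40 (mod 59): write x = 43 + 48·t and require 43 + 48·t ≡ 40 (mod 59), i.e. 48·t ≡ 40 − 43 ≡ 56 (mod 59). Since 48^(−1) ≡ 16 (mod 59), t ≡ 16·56 ≡ 11 (mod 59). So x ≡ 43 + 48·11 = 571 (mod 2832).
  Combine with x ≡ 22 (mod 37): write x = 571 + 2832·t and require 571 + 2832·t ≡ 22 (mod 37), i.e. 2832·t ≡ 22 − 571 ≡ 6 (mod 37). Since 2832^(−1) ≡ 13 (mod 37) (2832 ≡ 20 (mod 37)), t ≡ 13·6 ≡ 4 (mod 37). So x ≡ 571 + 2832·4 = 11899 (mod 104784).
Unique solution in [0, 104784): x = 11899.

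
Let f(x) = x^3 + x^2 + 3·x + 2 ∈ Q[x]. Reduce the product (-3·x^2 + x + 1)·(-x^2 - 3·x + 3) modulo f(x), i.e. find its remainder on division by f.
a · b ≡ -27·x^2 - 21·x - 7 (mod f(x))

First multiply in Q[x] without reducing: a · b = 3·x^4 + 8·x^3 - 13·x^2 + 3. Now divide by f(x) = x^3 + x^2 + 3·x + 2, eliminating the leading term at each step:
  leading term 3·x^4: subtract (3·x)·f(x) = 3·x^4 + 3·x^3 + 9·x^2 + 6·x, leaving 5·x^3 - 22·x^2 - 6·x + 3
  leading term 5·x^3: subtract (5)·f(x) = 5·x^3 + 5·x^2 + 15·x + 10, leaving -27·x^2 - 21·x - 7
The degree is now < 3, so this is the remainder. Hence a · b ≡ -27·x^2 - 21·x - 7 in Q[x]/(f).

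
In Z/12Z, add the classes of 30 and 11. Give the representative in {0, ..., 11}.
Reduce the summands first: 30 ≡ 6 (mod 12), so 30 + 11 ≡ 6 + 11 (mod 12). 6 + 11 = 17; 17 = 1·12 + 5, so (30 + 11) mod 12 = 5.

Final answer: 5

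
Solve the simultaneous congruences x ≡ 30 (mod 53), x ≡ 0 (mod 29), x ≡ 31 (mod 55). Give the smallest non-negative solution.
The moduli 53, 29, 55 are pairwise coprime, so by the CRT there is a unique solution mod 53·29·55 = 84535.
Solve by successive substitution. Start with x ≡ 30 (mod 53).
  Combine with x ≡ 0 (mod 29): write x = 30 + 53·t and require 30 + 53·t ≡ 0 (mod 29), i.e. 53·t ≡ 0 − 30 ≡ 28 (mod 29). Since 53^(−1) ≡ 23 (mod 29) (53 ≡ 24 (mod 29)), t ≡ 23·28 ≡ 6 (mod 29). So x ≡ 30 + 53·6 = 348 (mod 1537).
  Combine with x ≡ 31 (mod 55): write x = 348 + 1537·t and require 348 + 1537·t ≡ 31 (mod 55), i.e. 1537·t ≡ 31 − 348 ≡ 13 (mod 55). Since 1537^(−1) ≡ 18 (mod 55) (1537 ≡ 52 (mod 55)), t ≡ 18·13 ≡ 14 (mod 55). So x ≡ 348 + 1537·14 = 21866 (mod 84535).
Unique solution in [0, 84535): x = 21866.

Final answer: x ≡ 21866 (mod 84535); the representative in [0, 84535) is 21866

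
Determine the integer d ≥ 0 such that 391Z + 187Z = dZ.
(391, 187) = (17); d = 17

In the PID Z, (a, b) is generated by gcd(a, b). Compute gcd(391, 187) with the extended Euclidean algorithm, tracking rows (r, s, t) with s·391 + t·187 = r:
  row A: (391, 1, 0)   [1·391 + 0·187 = 391]
  row B: (187, 0, 1)   [0·391 + 1·187 = 187]
  391 = 2·187 + 17   → row C = row A − 2·row B = (17, 1, −2)   [check: 1·391 − 2·187 = 17]
  187 = 11·17 + 0   → remainder 0, stop. gcd = 17 (last nonzero row C).
So gcd(391, 187) = 17, with Bézout identity 1·391 − 2·187 = 17. Containment (⊇): the Bézout identity exhibits 17 as an element of (391, 187), giving (17) ⊆ (391, 187). Containment (⊆): since 17 | 391 and 17 | 187 (391 = 17·23, 187 = 17·11), every Z-linear combination of 391 and 187 is divisible by 17, so (391, 187) ⊆ (17). Therefore (391, 187) = (17), d = 17.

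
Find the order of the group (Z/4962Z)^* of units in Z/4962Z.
|(Z/4962Z)^*| = 1652

(Z/4962Z)^* consists of the classes a with gcd(a, 4962) = 1, so its order is φ(4962). φ is multiplicative, with φ(p^e) = p^e − p^(e−1). Factorise 4962 = 2 · 3 · 827. Then
  φ(4962) = (2 − 1) · (3 − 1) · (827 − 1) = 1 · 2 · 826 = 1652.
Thus |(Z/4962Z)^*| = 1652.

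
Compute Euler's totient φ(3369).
φ is multiplicative, with φ(p^e) = p^e − p^(e−1). Factorise 3369 = 3 · 1123. Then
  φ(3369) = (3 − 1) · (1123 − 1) = 2 · 1122 = 2244.

Final answer: φ(3369) = 2244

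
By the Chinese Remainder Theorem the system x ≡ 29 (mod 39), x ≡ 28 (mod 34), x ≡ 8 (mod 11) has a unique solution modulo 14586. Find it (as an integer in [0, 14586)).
x ≡ 11690 (mod 14586); the representative in [0, 14586) is 11690

The moduli 39, 34, 11 are pairwise coprime, so by the CRT there is a unique solution mod 39·34·11 = 14586.
Solve by successive substitution. Start with x ≡ 29 (mod 39).
  Combine with x ≡ 28 (mod 34): write x = 29 + 39·t and require 29 + 39·t ≡ 28 (mod 34), i.e. 39·t ≡ 28 − 29 ≡ 33 (mod 34). Since 39^(−1) ≡ 7 (mod 34) (39 ≡ 5 (mod 34)), t ≡ 7·33 ≡ 27 (mod 34). So x ≡ 29 + 39·27 = 1082 (mod 1326).
  Combine with x ≡ 8 (mod 11): write x = 1082 + 1326·t and require 1082 + 1326·t ≡ 8 (mod 11), i.e. 1326·t ≡ 8 − 1082 ≡ 4 (mod 11). Since 1326^(−1) ≡ 2 (mod 11) (1326 ≡ 6 (mod 11)), t ≡ 2·4 ≡ 8 (mod 11). So x ≡ 1082 + 1326·8 = 11690 (mod 14586).
Unique solution in [0, 14586): x = 11690.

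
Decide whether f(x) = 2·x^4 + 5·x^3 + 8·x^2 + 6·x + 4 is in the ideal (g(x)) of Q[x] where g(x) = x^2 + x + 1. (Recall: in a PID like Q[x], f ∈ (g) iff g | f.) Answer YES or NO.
In Q[x] the ideal (g) consists of all multiples of g, so f ∈ (g) iff g | f, i.e. iff the remainder of f on division by g is 0. Divide f by g (g is monic, so eliminate the leading term of the running remainder at each step):
  leading term 2·x^4: subtract (2·x^2)·g(x) = 2·x^4 + 2·x^3 + 2·x^2, leaving 3·x^3 + 6·x^2 + 6·x + 4
  leading term 3·x^3: subtract (3·x)·g(x) = 3·x^3 + 3·x^2 + 3·x, leaving 3·x^2 + 3·x + 4
  leading term 3·x^2: subtract (3)·g(x) = 3·x^2 + 3·x + 3, leaving 1
The remainder r(x) = 1 ≠ 0 (and deg r < deg g), so g ∤ f, i.e. f ∉ (g).

Final answer: NO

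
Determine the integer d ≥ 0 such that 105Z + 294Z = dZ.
In the PID Z, (a, b) is generated by gcd(a, b). Compute gcd(294, 105) with the extended Euclidean algorithm, tracking rows (r, s, t) with s·294 + t·105 = r:
  row A: (294, 1, 0)   [1·294 + 0·105 = 294]
  row B: (105, 0, 1)   [0·294 + 1·105 = 105]
  294 = 2·105 + 84   → row C = row A − 2·row B = (84, 1, −2)   [check: 1·294 − 2·105 = 84]
  105 = 1·84 + 21   → row D = row B − 1·row C = (21, −1, 3)   [check: −1·294 + 3·105 = 21]
  84 = 4·21 + 0   → remainder 0, stop. gcd = 21 (last nonzero row D).
So gcd(105, 294) = 21, with Bézout identity −1·294 + 3·105 = 21. Containment (⊇): the Bézout identity exhibits 21 as an element of (105, 294), giving (21) ⊆ (105, 294). Containment (⊆): since 21 | 105 and 21 | 294 (105 = 21·5, 294 = 21·14), every Z-linear combination of 105 and 294 is divisible by 21, so (105, 294) ⊆ (21). Therefore (105, 294) = (21), d = 21.

Final answer: (105, 294) = (21); d = 21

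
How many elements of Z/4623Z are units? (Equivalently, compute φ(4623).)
An element a ∈ Z/4623Z is a unit iff gcd(a, 4623) = 1, so the number of units is φ(4623). φ is multiplicative, with φ(p^e) = p^e − p^(e−1). Factorise 4623 = 3 · 23 · 67. Then
  φ(4623) = (3 − 1) · (23 − 1) · (67 − 1) = 2 · 22 · 66 = 2904.

Final answer: Z/4623Z has φ(4623) = 2904 units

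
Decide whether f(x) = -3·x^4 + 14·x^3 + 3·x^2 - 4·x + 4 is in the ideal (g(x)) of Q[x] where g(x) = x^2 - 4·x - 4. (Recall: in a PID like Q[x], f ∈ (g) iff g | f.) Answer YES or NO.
In Q[x] the ideal (g) consists of all multiples of g, so f ∈ (g) iff g | f, i.e. iff the remainder of f on division by g is 0. Divide f by g (g is monic, so eliminate the leading term of the running remainder at each step):
  leading term -3·x^4: subtract (-3·x^2)·g(x) = -3·x^4 + 12·x^3 + 12·x^2, leaving 2·x^3 - 9·x^2 - 4·x + 4
  leading term 2·x^3: subtract (2·x)·g(x) = 2·x^3 - 8·x^2 - 8·x, leaving -x^2 + 4·x + 4
  leading term -x^2: subtract (-1)·g(x) = -x^2 + 4·x + 4, leaving 0
The remainder is 0, so f(x) = g(x) · h(x) with h(x) = -3·x^2 + 2·x - 1. Hence g | f, i.e. f ∈ (g).

Final answer: YES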